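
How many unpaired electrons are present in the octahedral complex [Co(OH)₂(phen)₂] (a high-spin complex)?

Ligand charges: 2×(-1) from OH⁻ and 2×(+0) from phen sum to -2; with overall charge +0, Co is +2.
Co²⁺: group 9, so d-count = 9 − 2 = 7.
Configuration: t₂g⁵ eg², giving 3 unpaired electrons.

3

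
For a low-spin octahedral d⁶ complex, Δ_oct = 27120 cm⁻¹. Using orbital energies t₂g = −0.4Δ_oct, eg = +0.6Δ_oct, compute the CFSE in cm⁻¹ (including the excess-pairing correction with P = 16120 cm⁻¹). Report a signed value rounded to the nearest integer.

-32848

The d⁶ electrons fill as t₂g⁶ eg⁰.
Orbital CFSE = 6(-0.4) + 0(0.6) = -2.4Δ_oct = -2.4 × 27120 = -65088 cm⁻¹.
Pairing penalty: 3 pairs vs 1 in the high-spin reference → 2 extra × P = 32240 cm⁻¹.
Overall CFSE = -65088 + 32240 = -32848 cm⁻¹.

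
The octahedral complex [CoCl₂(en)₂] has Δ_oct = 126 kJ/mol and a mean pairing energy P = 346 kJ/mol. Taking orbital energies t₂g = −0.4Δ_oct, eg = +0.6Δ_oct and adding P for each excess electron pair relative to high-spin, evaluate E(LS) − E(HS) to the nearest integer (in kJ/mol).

Ligand charges: 2×(-1) from Cl⁻ and 2×(+0) from en sum to -2; with overall charge +0, Co is +2.
Co sits in group 9; removing 2 electrons leaves Co²⁺ with 9 − 2 = 7 d electrons.
High-spin: t₂g⁵ eg², CFSE = -0.8Δ_oct = -101 kJ/mol.
Low-spin: t₂g⁶ eg¹, orbital CFSE = -1.8Δ_oct = -227 kJ/mol; plus 1 excess pair × P = +346 kJ/mol; total 119 kJ/mol.
E(LS) − E(HS) = 119 − (-101) = 220 kJ/mol.

220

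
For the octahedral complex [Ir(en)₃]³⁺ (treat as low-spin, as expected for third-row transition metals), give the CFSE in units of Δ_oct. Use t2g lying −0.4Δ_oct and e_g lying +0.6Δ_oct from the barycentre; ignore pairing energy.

en is neutral, so the +3 overall charge sits on Ir: oxidation state +3.
Ir³⁺: group 9, so d-count = 9 − 3 = 6.
Configuration: t2g^6 e_g^0.
CFSE = 6(-0.4Δ_oct) + 0(0.6Δ_oct) = -2.4Δ_oct + 0.0Δ_oct = -2.4Δ_oct.

-2.4 Δ_oct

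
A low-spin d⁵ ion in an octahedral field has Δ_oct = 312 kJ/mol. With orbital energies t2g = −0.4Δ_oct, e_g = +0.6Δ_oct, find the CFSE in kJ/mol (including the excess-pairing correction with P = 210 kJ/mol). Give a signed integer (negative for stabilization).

-204

Electron filling gives t2g^5 e_g^0.
The orbital stabilization is -2.0Δ_oct = -2.0 × 312 = -624 kJ/mol.
Pairing penalty: 2 pairs vs 0 in the high-spin reference → 2 extra × P = 420 kJ/mol.
Net CFSE = -624 + 420 = -204 kJ/mol.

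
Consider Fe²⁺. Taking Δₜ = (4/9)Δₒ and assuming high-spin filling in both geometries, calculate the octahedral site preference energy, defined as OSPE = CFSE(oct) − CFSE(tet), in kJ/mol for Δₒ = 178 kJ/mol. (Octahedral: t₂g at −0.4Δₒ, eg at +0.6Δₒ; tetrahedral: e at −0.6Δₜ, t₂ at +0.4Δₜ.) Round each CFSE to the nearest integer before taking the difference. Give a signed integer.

-24

Fe²⁺: group 8, so d-count = 8 − 2 = 6.
In an octahedral site d⁶ (HS) is t₂g⁴ eg², giving CFSE(oct) = -0.4Δₒ = -71 kJ/mol.
In a tetrahedral site the filling is e³ t₂³: CFSE(tet) = -0.6Δₜ = -0.6 × (4/9)(178) = -47 kJ/mol.
Subtracting, OSPE = -71 − (-47) = -24 kJ/mol.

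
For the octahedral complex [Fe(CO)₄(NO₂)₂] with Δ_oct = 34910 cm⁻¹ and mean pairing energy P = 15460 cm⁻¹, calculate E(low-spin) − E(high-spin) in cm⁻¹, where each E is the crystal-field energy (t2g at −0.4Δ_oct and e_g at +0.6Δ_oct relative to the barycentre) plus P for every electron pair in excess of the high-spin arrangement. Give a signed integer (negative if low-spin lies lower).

Ligand charges: 4×(+0) from CO and 2×(-1) from NO₂⁻ sum to -2; with overall charge +0, Fe is +2.
Fe²⁺: group 8, so d-count = 8 − 2 = 6.
High-spin d⁶ fills as t2g^4 e_g^2 with CFSE 4(−0.4) + 2(+0.6) = -0.4Δ_oct = -13964 cm⁻¹.
Low-spin t2g^6 e_g^0 gives -2.4Δ_oct = -83784 cm⁻¹, but forming 2 extra pairs costs 2P = 30920 cm⁻¹, so E(LS) = -83784 + 30920 = -52864 cm⁻¹.
The difference is -52864 − (-13964) = -38900 cm⁻¹, so low-spin lies lower.

-38900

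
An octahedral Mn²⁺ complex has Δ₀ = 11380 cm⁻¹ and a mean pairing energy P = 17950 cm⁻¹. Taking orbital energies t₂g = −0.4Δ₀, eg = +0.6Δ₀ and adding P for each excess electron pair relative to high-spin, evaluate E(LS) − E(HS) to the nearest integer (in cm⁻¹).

13140

Mn²⁺: group 7, so d-count = 7 − 2 = 5.
High-spin d⁵ fills as t₂g³ eg² with CFSE 3(−0.4) + 2(+0.6) = 0.0Δ₀ = 0 cm⁻¹.
Low-spin t₂g⁵ eg⁰ gives -2.0Δ₀ = -22760 cm⁻¹, but forming 2 extra pairs costs 2P = 35900 cm⁻¹, so E(LS) = -22760 + 35900 = 13140 cm⁻¹.
Thus E(LS) − E(HS) = 13140 cm⁻¹.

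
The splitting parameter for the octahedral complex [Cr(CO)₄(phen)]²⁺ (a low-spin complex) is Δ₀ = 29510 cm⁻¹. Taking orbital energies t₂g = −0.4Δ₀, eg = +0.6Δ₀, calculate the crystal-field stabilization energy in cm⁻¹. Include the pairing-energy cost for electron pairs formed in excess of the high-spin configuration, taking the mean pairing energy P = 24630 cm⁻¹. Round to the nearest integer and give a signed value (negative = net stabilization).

-22586

Ligand charges: 4×(+0) from CO and 1×(+0) from phen sum to +0; with overall charge +2, Cr is +2.
Group 6 minus oxidation state +2 gives a d⁴ configuration for Cr²⁺.
The d⁴ electrons fill as t₂g⁴ eg⁰.
The orbital stabilization is -1.6Δ₀ = -1.6 × 29510 = -47216 cm⁻¹.
Relative to high-spin t₂g³ eg¹ (0 paired), the low-spin configuration has 1 additional pair, contributing +1 × 24630 = +24630 cm⁻¹.
Combining: -47216 + 24630 = -22586 cm⁻¹.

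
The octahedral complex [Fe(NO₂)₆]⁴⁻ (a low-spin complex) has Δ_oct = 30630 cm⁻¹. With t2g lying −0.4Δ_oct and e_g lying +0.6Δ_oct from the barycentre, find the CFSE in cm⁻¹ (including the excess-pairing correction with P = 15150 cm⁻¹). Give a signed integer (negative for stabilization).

-43212

Each NO₂⁻ contributes -1; 6 × (-1) = -6. With overall charge -4, Fe is in the +2 oxidation state.
Fe sits in group 8; removing 2 electrons leaves Fe²⁺ with 8 − 2 = 6 d electrons.
The d⁶ electrons fill as t2g^6 e_g^0.
CFSE(orbital) = 6×(-0.4Δ_oct) + 0×(0.6Δ_oct) = -2.4Δ_oct; with Δ_oct = 30630 cm⁻¹ that is -73512 cm⁻¹.
Relative to high-spin t2g^4 e_g^2 (1 paired), the low-spin configuration has 2 additional pairs, contributing +2 × 15150 = +30300 cm⁻¹.
Net CFSE = -73512 + 30300 = -43212 cm⁻¹.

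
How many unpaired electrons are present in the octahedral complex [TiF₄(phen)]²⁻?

Ligand charges: 4×(-1) from F⁻ and 1×(+0) from phen sum to -4; with overall charge -2, Ti is +2.
Ti²⁺: group 4, so d-count = 4 − 2 = 2.
Configuration: t₂g² eg⁰, giving 2 unpaired electrons.

2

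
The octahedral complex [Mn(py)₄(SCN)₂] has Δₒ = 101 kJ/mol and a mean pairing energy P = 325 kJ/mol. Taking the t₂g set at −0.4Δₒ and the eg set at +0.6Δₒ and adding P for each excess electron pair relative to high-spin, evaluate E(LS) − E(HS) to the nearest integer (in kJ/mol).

Ligand charges: 4×(+0) from py and 2×(-1) from SCN⁻ sum to -2; with overall charge +0, Mn is +2.
Group 7 minus oxidation state +2 gives a d⁵ configuration for Mn²⁺.
High-spin: t₂g³ eg², CFSE = 0.0Δₒ = 0 kJ/mol.
Low-spin t₂g⁵ eg⁰ gives -2.0Δₒ = -202 kJ/mol, but forming 2 extra pairs costs 2P = 650 kJ/mol, so E(LS) = -202 + 650 = 448 kJ/mol.
Thus E(LS) − E(HS) = 448 kJ/mol.

448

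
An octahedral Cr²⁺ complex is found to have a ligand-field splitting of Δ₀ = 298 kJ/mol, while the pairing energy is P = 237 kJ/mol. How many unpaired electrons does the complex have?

2

Cr is in group 6, so Cr²⁺ is d⁴ (6 − 2 = 4).
Since Δ₀ = 298 kJ/mol > P = 237 kJ/mol, the complex adopts the low-spin configuration.
Configuration: t₂g⁴ eg⁰.
Unpaired electrons: 2.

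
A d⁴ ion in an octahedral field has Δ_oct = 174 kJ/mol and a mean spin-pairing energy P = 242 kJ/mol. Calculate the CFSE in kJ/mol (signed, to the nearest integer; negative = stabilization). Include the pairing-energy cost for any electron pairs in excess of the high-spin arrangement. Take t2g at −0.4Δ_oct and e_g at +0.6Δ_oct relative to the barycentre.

-104

Δ_oct < P, so pairing is avoided: the ground state is high-spin.
Filling d⁴ accordingly: t2g^3 e_g^1.
Orbital CFSE = -0.6Δ_oct = -0.6 × 174 = -104 kJ/mol.
High-spin has no excess pairs, so no pairing correction applies.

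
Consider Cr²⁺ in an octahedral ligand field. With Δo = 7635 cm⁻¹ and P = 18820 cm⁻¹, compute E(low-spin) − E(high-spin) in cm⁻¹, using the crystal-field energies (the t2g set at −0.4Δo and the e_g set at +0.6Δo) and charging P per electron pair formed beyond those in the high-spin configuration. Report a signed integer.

11185

Cr is in group 6, so Cr²⁺ is d⁴ (6 − 2 = 4).
High-spin: t2g^3 e_g^1, CFSE = -0.6Δo = -4581 cm⁻¹.
For low-spin the configuration is t2g^4 e_g^0: orbital energy -1.6 × 7635 = -12216 cm⁻¹, and 1 additional pair relative to high-spin adds 18820 cm⁻¹, giving 6604 cm⁻¹.
E(LS) − E(HS) = 6604 − (-4581) = 11185 cm⁻¹.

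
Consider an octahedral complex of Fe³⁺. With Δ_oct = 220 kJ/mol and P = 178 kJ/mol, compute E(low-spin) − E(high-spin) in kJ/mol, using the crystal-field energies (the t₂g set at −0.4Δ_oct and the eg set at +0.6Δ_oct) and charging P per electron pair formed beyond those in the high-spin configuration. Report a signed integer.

Fe is in group 8, so Fe³⁺ is d⁵ (8 − 3 = 5).
High-spin: t₂g³ eg², CFSE = 0.0Δ_oct = 0 kJ/mol.
Low-spin: t₂g⁵ eg⁰, orbital CFSE = -2.0Δ_oct = -440 kJ/mol; plus 2 excess pairs × P = +356 kJ/mol; total -84 kJ/mol.
The difference is -84 − (0) = -84 kJ/mol, so low-spin lies lower.

-84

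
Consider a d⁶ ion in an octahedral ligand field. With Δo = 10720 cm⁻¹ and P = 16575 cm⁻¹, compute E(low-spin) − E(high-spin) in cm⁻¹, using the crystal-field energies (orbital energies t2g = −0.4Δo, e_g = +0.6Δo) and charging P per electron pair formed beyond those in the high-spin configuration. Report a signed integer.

11710

In the high-spin limit (t2g^4 e_g^2) the orbital term is -0.4Δo = -4288 cm⁻¹, with no excess pairing.
Low-spin t2g^6 e_g^0 gives -2.4Δo = -25728 cm⁻¹, but forming 2 extra pairs costs 2P = 33150 cm⁻¹, so E(LS) = -25728 + 33150 = 7422 cm⁻¹.
E(LS) − E(HS) = 7422 − (-4288) = 11710 cm⁻¹.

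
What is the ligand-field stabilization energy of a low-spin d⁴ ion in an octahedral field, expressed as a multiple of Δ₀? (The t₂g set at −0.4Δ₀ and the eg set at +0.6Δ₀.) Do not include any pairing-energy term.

Configuration: t₂g⁴ eg⁰.
CFSE = 4(-0.4Δ₀) + 0(0.6Δ₀) = -1.6Δ₀ + 0.0Δ₀ = -1.6Δ₀.

-1.6 Δ₀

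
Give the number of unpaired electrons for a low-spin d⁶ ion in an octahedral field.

0

Configuration: t2g^6 e_g^0, giving 0 unpaired electrons.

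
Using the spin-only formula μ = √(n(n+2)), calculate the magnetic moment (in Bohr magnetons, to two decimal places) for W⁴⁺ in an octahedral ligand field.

2.83 Bohr magnetons

W sits in group 6; removing 4 electrons leaves W⁴⁺ with 6 − 4 = 2 d electrons.
For octahedral d² the high- and low-spin configurations coincide.
Configuration: t2g^2 e_g^0 → 2 unpaired electrons.
μ(spin-only) = √[2(2+2)] = √8 ≈ 2.83 Bohr magnetons.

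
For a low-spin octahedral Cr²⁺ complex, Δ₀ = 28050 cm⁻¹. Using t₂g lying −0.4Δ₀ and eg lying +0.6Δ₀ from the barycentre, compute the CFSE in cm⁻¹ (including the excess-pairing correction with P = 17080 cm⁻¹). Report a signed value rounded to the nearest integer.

Group 6 minus oxidation state +2 gives a d⁴ configuration for Cr²⁺.
The d⁴ electrons fill as t₂g⁴ eg⁰.
Orbital CFSE = 4(-0.4) + 0(0.6) = -1.6Δ₀ = -1.6 × 28050 = -44880 cm⁻¹.
High-spin d⁴ would be t₂g³ eg¹ with 0 pairs; low-spin has 1, so 1 excess pair costs +1P = +17080 cm⁻¹.
Net CFSE = -44880 + 17080 = -27800 cm⁻¹.

-27800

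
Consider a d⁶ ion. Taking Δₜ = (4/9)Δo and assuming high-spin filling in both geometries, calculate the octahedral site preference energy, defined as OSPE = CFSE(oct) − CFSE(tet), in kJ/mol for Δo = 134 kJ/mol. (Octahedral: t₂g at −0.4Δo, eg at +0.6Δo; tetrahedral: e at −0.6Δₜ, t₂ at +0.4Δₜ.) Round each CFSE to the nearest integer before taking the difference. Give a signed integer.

-18

In an octahedral site d⁶ (HS) is t2g^4 e_g^2, giving CFSE(oct) = -0.4Δo = -54 kJ/mol.
In a tetrahedral site the filling is e^3 t2^3: CFSE(tet) = -0.6Δₜ = -0.6 × (4/9)(134) = -36 kJ/mol.
OSPE = -54 − (-36) = -18 kJ/mol.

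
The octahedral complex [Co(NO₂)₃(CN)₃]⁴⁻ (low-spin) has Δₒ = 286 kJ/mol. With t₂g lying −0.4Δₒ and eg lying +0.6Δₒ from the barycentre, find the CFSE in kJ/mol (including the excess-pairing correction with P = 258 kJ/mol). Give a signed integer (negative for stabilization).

Ligand charges: 3×(-1) from NO₂⁻ and 3×(-1) from CN⁻ sum to -6; with overall charge -4, Co is +2.
Co²⁺: group 9, so d-count = 9 − 2 = 7.
Electron filling gives t₂g⁶ eg¹.
CFSE(orbital) = 6×(-0.4Δₒ) + 1×(0.6Δₒ) = -1.8Δₒ; with Δₒ = 286 kJ/mol that is -515 kJ/mol.
Relative to high-spin t₂g⁵ eg² (2 paired), the low-spin configuration has 1 additional pair, contributing +1 × 258 = +258 kJ/mol.
Net CFSE = -515 + 258 = -257 kJ/mol.

-257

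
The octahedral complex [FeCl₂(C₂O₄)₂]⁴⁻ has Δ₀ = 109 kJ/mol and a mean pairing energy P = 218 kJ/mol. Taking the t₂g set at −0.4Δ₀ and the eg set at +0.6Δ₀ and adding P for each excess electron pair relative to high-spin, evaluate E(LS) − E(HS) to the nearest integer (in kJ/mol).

218

Ligand charges: 2×(-1) from Cl⁻ and 2×(-2) from C₂O₄²⁻ sum to -6; with overall charge -4, Fe is +2.
Fe is in group 8, so Fe²⁺ is d⁶ (8 − 2 = 6).
High-spin d⁶ fills as t₂g⁴ eg² with CFSE 4(−0.4) + 2(+0.6) = -0.4Δ₀ = -44 kJ/mol.
For low-spin the configuration is t₂g⁶ eg⁰: orbital energy -2.4 × 109 = -262 kJ/mol, and 2 additional pairs relative to high-spin add 436 kJ/mol, giving 174 kJ/mol.
Thus E(LS) − E(HS) = 218 kJ/mol.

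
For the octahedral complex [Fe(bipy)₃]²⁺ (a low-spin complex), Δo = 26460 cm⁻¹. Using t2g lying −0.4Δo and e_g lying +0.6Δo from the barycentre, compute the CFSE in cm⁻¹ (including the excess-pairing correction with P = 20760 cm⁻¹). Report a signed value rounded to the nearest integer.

bipy is neutral, so the +2 overall charge sits on Fe: oxidation state +2.
Fe is in group 8, so Fe²⁺ is d⁶ (8 − 2 = 6).
Electron filling gives t2g^6 e_g^0.
The orbital stabilization is -2.4Δo = -2.4 × 26460 = -63504 cm⁻¹.
Relative to high-spin t2g^4 e_g^2 (1 paired), the low-spin configuration has 2 additional pairs, contributing +2 × 20760 = +41520 cm⁻¹.
Combining: -63504 + 41520 = -21984 cm⁻¹.

-21984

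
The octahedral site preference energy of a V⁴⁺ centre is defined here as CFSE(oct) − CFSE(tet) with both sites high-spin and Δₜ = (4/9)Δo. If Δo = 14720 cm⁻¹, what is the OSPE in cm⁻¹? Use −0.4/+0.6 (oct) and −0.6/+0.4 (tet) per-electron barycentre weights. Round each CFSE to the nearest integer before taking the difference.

-1963

Group 5 minus oxidation state +4 gives a d¹ configuration for V⁴⁺.
Octahedral high-spin t2g^1 e_g^0: CFSE = -0.4 × 14720 = -5888 cm⁻¹.
In a tetrahedral site the filling is e^1 t2^0: CFSE(tet) = -0.6Δₜ = -0.6 × (4/9)(14720) = -3925 cm⁻¹.
OSPE = -5888 − (-3925) = -1963 cm⁻¹.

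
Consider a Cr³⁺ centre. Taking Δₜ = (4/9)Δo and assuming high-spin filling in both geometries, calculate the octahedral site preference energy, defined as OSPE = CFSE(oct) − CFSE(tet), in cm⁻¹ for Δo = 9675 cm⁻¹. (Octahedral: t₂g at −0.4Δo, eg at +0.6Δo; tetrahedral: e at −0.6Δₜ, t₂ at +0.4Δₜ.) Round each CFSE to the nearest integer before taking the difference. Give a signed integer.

Cr sits in group 6; removing 3 electrons leaves Cr³⁺ with 6 − 3 = 3 d electrons.
Octahedral (high-spin): t₂g³ eg⁰, CFSE = 3(−0.4) + 0(+0.6) = -1.2Δo = -1.2 × 9675 = -11610 cm⁻¹.
Tetrahedral e² t₂¹ gives -0.8Δₜ = -0.8 × (4/9) × 9675 = -3440 cm⁻¹.
Subtracting, OSPE = -11610 − (-3440) = -8170 cm⁻¹.

-8170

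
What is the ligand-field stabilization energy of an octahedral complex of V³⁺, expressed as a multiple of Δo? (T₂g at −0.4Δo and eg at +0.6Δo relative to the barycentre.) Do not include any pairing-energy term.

-0.8 Δo

V is in group 5, so V³⁺ is d² (5 − 3 = 2).
Configuration: t₂g² eg⁰.
CFSE = 2(-0.4Δo) + 0(0.6Δo) = -0.8Δo + 0.0Δo = -0.8Δo.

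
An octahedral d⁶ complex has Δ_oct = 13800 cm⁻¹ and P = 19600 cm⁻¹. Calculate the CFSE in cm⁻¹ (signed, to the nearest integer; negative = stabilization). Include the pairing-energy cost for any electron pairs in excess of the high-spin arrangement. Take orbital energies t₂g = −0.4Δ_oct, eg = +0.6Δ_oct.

Here Δ_oct < P (13800 < 19600), so the high-spin state is favoured.
That gives t₂g⁴ eg².
Orbital CFSE = -0.4Δ_oct = -0.4 × 13800 = -5520 cm⁻¹.
High-spin has no excess pairs, so no pairing correction applies.

-5520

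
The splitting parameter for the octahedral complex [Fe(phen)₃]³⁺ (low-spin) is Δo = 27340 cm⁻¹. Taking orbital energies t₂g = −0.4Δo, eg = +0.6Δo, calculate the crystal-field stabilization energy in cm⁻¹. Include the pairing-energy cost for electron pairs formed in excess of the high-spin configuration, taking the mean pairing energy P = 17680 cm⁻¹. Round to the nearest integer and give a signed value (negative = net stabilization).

-19320

phen is neutral, so the +3 overall charge sits on Fe: oxidation state +3.
Group 8 minus oxidation state +3 gives a d⁵ configuration for Fe³⁺.
Electron filling gives t₂g⁵ eg⁰.
CFSE(orbital) = 5×(-0.4Δo) + 0×(0.6Δo) = -2.0Δo; with Δo = 27340 cm⁻¹ that is -54680 cm⁻¹.
Pairing penalty: 2 pairs vs 0 in the high-spin reference → 2 extra × P = 35360 cm⁻¹.
Combining: -54680 + 35360 = -19320 cm⁻¹.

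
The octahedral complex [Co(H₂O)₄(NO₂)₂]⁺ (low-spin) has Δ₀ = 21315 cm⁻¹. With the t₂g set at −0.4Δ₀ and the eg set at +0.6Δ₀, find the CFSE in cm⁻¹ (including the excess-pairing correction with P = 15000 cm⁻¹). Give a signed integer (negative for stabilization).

Ligand charges: 4×(+0) from H₂O and 2×(-1) from NO₂⁻ sum to -2; with overall charge +1, Co is +3.
Co³⁺: group 9, so d-count = 9 − 3 = 6.
The d⁶ electrons fill as t₂g⁶ eg⁰.
CFSE(orbital) = 6×(-0.4Δ₀) + 0×(0.6Δ₀) = -2.4Δ₀; with Δ₀ = 21315 cm⁻¹ that is -51156 cm⁻¹.
Pairing penalty: 3 pairs vs 1 in the high-spin reference → 2 extra × P = 30000 cm⁻¹.
Combining: -51156 + 30000 = -21156 cm⁻¹.

-21156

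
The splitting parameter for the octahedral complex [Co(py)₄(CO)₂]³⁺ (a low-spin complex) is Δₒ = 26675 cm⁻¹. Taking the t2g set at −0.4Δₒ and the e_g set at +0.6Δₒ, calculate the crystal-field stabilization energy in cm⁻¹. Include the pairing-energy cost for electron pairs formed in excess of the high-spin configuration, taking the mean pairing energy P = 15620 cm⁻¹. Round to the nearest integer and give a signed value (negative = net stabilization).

Ligand charges: 4×(+0) from py and 2×(+0) from CO sum to +0; with overall charge +3, Co is +3.
Co sits in group 9; removing 3 electrons leaves Co³⁺ with 9 − 3 = 6 d electrons.
Electron filling gives t2g^6 e_g^0.
CFSE(orbital) = 6×(-0.4Δₒ) + 0×(0.6Δₒ) = -2.4Δₒ; with Δₒ = 26675 cm⁻¹ that is -64020 cm⁻¹.
Pairing penalty: 3 pairs vs 1 in the high-spin reference → 2 extra × P = 31240 cm⁻¹.
Net CFSE = -64020 + 31240 = -32780 cm⁻¹.

-32780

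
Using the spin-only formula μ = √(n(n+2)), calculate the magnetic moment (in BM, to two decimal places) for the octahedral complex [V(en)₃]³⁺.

2.83 BM

en is neutral, so the +3 overall charge sits on V: oxidation state +3.
V is in group 5, so V³⁺ is d² (5 − 3 = 2).
Configuration: t₂g² eg⁰ → 2 unpaired electrons.
μ(spin-only) = √[2(2+2)] = √8 ≈ 2.83 BM.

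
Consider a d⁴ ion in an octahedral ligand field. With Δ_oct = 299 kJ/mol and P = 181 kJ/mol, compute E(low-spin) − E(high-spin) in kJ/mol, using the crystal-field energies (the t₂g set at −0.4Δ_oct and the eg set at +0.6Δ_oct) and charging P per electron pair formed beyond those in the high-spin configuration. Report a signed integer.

-118

High-spin: t₂g³ eg¹, CFSE = -0.6Δ_oct = -179 kJ/mol.
Low-spin: t₂g⁴ eg⁰, orbital CFSE = -1.6Δ_oct = -478 kJ/mol; plus 1 excess pair × P = +181 kJ/mol; total -297 kJ/mol.
Thus E(LS) − E(HS) = -118 kJ/mol.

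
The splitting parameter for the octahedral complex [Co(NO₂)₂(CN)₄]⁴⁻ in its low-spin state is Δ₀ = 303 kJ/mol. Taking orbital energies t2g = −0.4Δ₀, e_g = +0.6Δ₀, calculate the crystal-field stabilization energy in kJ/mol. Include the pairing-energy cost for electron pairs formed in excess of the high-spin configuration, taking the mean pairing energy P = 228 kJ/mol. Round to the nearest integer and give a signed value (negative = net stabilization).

Ligand charges: 2×(-1) from NO₂⁻ and 4×(-1) from CN⁻ sum to -6; with overall charge -4, Co is +2.
Co is in group 9, so Co²⁺ is d⁷ (9 − 2 = 7).
Configuration: t2g^6 e_g^1.
CFSE(orbital) = 6×(-0.4Δ₀) + 1×(0.6Δ₀) = -1.8Δ₀; with Δ₀ = 303 kJ/mol that is -545 kJ/mol.
High-spin d⁷ would be t2g^5 e_g^2 with 2 pairs; low-spin has 3, so 1 excess pair costs +1P = +228 kJ/mol.
Net CFSE = -545 + 228 = -317 kJ/mol.

-317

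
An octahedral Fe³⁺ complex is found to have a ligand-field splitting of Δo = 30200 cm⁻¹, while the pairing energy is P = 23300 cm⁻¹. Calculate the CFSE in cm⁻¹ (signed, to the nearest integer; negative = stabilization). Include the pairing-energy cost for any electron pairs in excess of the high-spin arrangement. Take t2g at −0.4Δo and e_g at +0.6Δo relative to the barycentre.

-13800

Fe sits in group 8; removing 3 electrons leaves Fe³⁺ with 8 − 3 = 5 d electrons.
Δo > P, so pairing is preferred: the ground state is low-spin.
That gives t2g^5 e_g^0.
Orbital CFSE = -2.0Δo = -2.0 × 30200 = -60400 cm⁻¹.
Excess pairs vs high-spin: 2 − 0 = 2; pairing cost = +46600 cm⁻¹.
Net CFSE = -60400 + 46600 = -13800 cm⁻¹.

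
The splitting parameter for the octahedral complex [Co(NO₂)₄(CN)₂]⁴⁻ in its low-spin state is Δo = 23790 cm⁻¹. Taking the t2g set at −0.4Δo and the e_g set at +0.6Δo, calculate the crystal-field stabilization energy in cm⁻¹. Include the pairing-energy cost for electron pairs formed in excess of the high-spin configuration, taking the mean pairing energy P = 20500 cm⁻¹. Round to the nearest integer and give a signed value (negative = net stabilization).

Ligand charges: 4×(-1) from NO₂⁻ and 2×(-1) from CN⁻ sum to -6; with overall charge -4, Co is +2.
Co sits in group 9; removing 2 electrons leaves Co²⁺ with 9 − 2 = 7 d electrons.
The d⁷ electrons fill as t2g^6 e_g^1.
Orbital CFSE = 6(-0.4) + 1(0.6) = -1.8Δo = -1.8 × 23790 = -42822 cm⁻¹.
High-spin d⁷ would be t2g^5 e_g^2 with 2 pairs; low-spin has 3, so 1 excess pair costs +1P = +20500 cm⁻¹.
Net CFSE = -42822 + 20500 = -22322 cm⁻¹.

-22322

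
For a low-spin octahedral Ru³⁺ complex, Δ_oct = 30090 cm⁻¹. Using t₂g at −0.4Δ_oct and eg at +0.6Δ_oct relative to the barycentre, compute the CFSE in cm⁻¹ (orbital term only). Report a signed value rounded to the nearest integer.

-60180

Ru³⁺: group 8, so d-count = 8 − 3 = 5.
Electron filling gives t₂g⁵ eg⁰.
Orbital CFSE = 5(-0.4) + 0(0.6) = -2.0Δ_oct = -2.0 × 30090 = -60180 cm⁻¹.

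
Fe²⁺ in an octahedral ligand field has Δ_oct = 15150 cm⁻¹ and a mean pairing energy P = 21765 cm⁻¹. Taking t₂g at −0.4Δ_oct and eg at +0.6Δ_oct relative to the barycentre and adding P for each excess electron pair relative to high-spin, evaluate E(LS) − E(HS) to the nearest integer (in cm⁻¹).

Fe²⁺: group 8, so d-count = 8 − 2 = 6.
High-spin d⁶ fills as t₂g⁴ eg² with CFSE 4(−0.4) + 2(+0.6) = -0.4Δ_oct = -6060 cm⁻¹.
Low-spin t₂g⁶ eg⁰ gives -2.4Δ_oct = -36360 cm⁻¹, but forming 2 extra pairs costs 2P = 43530 cm⁻¹, so E(LS) = -36360 + 43530 = 7170 cm⁻¹.
E(LS) − E(HS) = 7170 − (-6060) = 13230 cm⁻¹.

13230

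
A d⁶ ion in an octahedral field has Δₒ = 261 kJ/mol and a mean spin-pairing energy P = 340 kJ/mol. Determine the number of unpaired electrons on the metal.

Δₒ < P, so pairing is avoided: the ground state is high-spin.
Configuration: t₂g⁴ eg².
Unpaired electrons: 4.

4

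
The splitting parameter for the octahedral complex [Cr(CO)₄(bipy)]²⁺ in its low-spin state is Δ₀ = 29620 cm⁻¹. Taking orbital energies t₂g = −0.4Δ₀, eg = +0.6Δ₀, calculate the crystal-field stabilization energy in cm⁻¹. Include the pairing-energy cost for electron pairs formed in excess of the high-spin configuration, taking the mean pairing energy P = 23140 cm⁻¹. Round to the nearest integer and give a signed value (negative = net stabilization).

-24252

Ligand charges: 4×(+0) from CO and 1×(+0) from bipy sum to +0; with overall charge +2, Cr is +2.
Group 6 minus oxidation state +2 gives a d⁴ configuration for Cr²⁺.
The d⁴ electrons fill as t₂g⁴ eg⁰.
CFSE(orbital) = 4×(-0.4Δ₀) + 0×(0.6Δ₀) = -1.6Δ₀; with Δ₀ = 29620 cm⁻¹ that is -47392 cm⁻¹.
High-spin d⁴ would be t₂g³ eg¹ with 0 pairs; low-spin has 1, so 1 excess pair costs +1P = +23140 cm⁻¹.
Overall CFSE = -47392 + 23140 = -24252 cm⁻¹.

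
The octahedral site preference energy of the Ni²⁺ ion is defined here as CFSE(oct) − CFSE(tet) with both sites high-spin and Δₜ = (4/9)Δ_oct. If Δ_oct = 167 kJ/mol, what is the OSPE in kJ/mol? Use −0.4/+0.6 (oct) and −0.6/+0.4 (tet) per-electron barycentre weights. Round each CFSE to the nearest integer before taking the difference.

Ni²⁺: group 10, so d-count = 10 − 2 = 8.
Octahedral (high-spin): t2g^6 e_g^2, CFSE = 6(−0.4) + 2(+0.6) = -1.2Δ_oct = -1.2 × 167 = -200 kJ/mol.
In a tetrahedral site the filling is e^4 t2^4: CFSE(tet) = -0.8Δₜ = -0.8 × (4/9)(167) = -59 kJ/mol.
OSPE = -200 − (-59) = -141 kJ/mol.

-141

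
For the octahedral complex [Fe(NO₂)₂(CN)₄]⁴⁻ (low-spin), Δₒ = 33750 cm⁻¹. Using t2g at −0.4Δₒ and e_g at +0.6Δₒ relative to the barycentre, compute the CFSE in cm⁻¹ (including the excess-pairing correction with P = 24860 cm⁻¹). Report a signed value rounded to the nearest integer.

Ligand charges: 2×(-1) from NO₂⁻ and 4×(-1) from CN⁻ sum to -6; with overall charge -4, Fe is +2.
Fe sits in group 8; removing 2 electrons leaves Fe²⁺ with 8 − 2 = 6 d electrons.
The d⁶ electrons fill as t2g^6 e_g^0.
CFSE(orbital) = 6×(-0.4Δₒ) + 0×(0.6Δₒ) = -2.4Δₒ; with Δₒ = 33750 cm⁻¹ that is -81000 cm⁻¹.
Pairing penalty: 3 pairs vs 1 in the high-spin reference → 2 extra × P = 49720 cm⁻¹.
Combining: -81000 + 49720 = -31280 cm⁻¹.

-31280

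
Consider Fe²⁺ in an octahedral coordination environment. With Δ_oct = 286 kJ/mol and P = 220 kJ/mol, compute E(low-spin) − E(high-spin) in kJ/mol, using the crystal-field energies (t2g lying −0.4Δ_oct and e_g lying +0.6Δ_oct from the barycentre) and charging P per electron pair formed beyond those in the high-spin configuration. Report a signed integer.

Fe is in group 8, so Fe²⁺ is d⁶ (8 − 2 = 6).
High-spin: t2g^4 e_g^2, CFSE = -0.4Δ_oct = -114 kJ/mol.
Low-spin: t2g^6 e_g^0, orbital CFSE = -2.4Δ_oct = -686 kJ/mol; plus 2 excess pairs × P = +440 kJ/mol; total -246 kJ/mol.
The difference is -246 − (-114) = -132 kJ/mol, so low-spin lies lower.

-132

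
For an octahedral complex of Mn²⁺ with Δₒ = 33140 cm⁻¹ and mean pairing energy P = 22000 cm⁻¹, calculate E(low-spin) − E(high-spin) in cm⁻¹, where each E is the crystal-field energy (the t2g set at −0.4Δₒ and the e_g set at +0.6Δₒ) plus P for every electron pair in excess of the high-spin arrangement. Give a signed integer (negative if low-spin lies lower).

Mn²⁺: group 7, so d-count = 7 − 2 = 5.
High-spin: t2g^3 e_g^2, CFSE = 0.0Δₒ = 0 cm⁻¹.
For low-spin the configuration is t2g^5 e_g^0: orbital energy -2.0 × 33140 = -66280 cm⁻¹, and 2 additional pairs relative to high-spin add 44000 cm⁻¹, giving -22280 cm⁻¹.
The difference is -22280 − (0) = -22280 cm⁻¹, so low-spin lies lower.

-22280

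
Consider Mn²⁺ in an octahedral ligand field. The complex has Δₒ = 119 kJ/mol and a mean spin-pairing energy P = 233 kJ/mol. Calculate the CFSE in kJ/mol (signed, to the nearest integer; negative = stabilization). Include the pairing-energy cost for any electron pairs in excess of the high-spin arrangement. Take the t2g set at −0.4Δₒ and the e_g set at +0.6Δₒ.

0

Group 7 minus oxidation state +2 gives a d⁵ configuration for Mn²⁺.
With Δₒ < P the complex is high-spin.
Filling d⁵ accordingly: t2g^3 e_g^2.
Orbital CFSE = 0.0Δₒ = 0.0 × 119 = 0 kJ/mol.
High-spin has no excess pairs, so no pairing correction applies.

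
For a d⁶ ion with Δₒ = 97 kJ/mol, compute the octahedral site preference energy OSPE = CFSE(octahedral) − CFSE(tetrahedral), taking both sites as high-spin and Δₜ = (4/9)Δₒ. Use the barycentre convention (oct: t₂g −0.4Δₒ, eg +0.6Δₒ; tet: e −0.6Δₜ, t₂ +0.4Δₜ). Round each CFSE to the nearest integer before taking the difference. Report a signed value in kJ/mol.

-13

Octahedral high-spin t2g^4 e_g^2: CFSE = -0.4 × 97 = -39 kJ/mol.
Tetrahedral: e^3 t2^3, CFSE = 3(−0.6) + 3(+0.4) = -0.6Δₜ = -0.6 × (4/9) × 97 = -26 kJ/mol.
Subtracting, OSPE = -39 − (-26) = -13 kJ/mol.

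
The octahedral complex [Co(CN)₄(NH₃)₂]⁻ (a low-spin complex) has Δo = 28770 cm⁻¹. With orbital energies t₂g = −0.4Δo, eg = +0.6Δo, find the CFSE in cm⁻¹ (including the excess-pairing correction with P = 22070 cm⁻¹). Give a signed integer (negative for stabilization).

-24908

Ligand charges: 4×(-1) from CN⁻ and 2×(+0) from NH₃ sum to -4; with overall charge -1, Co is +3.
Co sits in group 9; removing 3 electrons leaves Co³⁺ with 9 − 3 = 6 d electrons.
Configuration: t₂g⁶ eg⁰.
Orbital CFSE = 6(-0.4) + 0(0.6) = -2.4Δo = -2.4 × 28770 = -69048 cm⁻¹.
High-spin d⁶ would be t₂g⁴ eg² with 1 pair; low-spin has 3, so 2 excess pairs cost +2P = +44140 cm⁻¹.
Combining: -69048 + 44140 = -24908 cm⁻¹.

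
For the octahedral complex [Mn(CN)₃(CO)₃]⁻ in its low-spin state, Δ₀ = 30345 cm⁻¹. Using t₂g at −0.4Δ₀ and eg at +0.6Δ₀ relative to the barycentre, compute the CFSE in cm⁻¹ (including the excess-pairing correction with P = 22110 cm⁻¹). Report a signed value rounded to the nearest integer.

-16470

Ligand charges: 3×(-1) from CN⁻ and 3×(+0) from CO sum to -3; with overall charge -1, Mn is +2.
Mn is in group 7, so Mn²⁺ is d⁵ (7 − 2 = 5).
Configuration: t₂g⁵ eg⁰.
Orbital CFSE = 5(-0.4) + 0(0.6) = -2.0Δ₀ = -2.0 × 30345 = -60690 cm⁻¹.
Relative to high-spin t₂g³ eg² (0 paired), the low-spin configuration has 2 additional pairs, contributing +2 × 22110 = +44220 cm⁻¹.
Net CFSE = -60690 + 44220 = -16470 cm⁻¹.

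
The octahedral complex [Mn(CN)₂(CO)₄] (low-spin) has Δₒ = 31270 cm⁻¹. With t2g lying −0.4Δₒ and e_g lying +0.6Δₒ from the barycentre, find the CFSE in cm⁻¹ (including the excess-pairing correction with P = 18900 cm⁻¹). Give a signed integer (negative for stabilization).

Ligand charges: 2×(-1) from CN⁻ and 4×(+0) from CO sum to -2; with overall charge +0, Mn is +2.
Mn sits in group 7; removing 2 electrons leaves Mn²⁺ with 7 − 2 = 5 d electrons.
The d⁵ electrons fill as t2g^5 e_g^0.
CFSE(orbital) = 5×(-0.4Δₒ) + 0×(0.6Δₒ) = -2.0Δₒ; with Δₒ = 31270 cm⁻¹ that is -62540 cm⁻¹.
Relative to high-spin t2g^3 e_g^2 (0 paired), the low-spin configuration has 2 additional pairs, contributing +2 × 18900 = +37800 cm⁻¹.
Overall CFSE = -62540 + 37800 = -24740 cm⁻¹.

-24740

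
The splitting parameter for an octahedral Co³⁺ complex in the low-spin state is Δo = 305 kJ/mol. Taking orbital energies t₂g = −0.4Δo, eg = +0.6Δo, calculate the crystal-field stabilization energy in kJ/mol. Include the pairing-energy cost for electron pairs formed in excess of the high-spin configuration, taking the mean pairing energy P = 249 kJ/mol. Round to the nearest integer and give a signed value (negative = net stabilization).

Group 9 minus oxidation state +3 gives a d⁶ configuration for Co³⁺.
Electron filling gives t₂g⁶ eg⁰.
CFSE(orbital) = 6×(-0.4Δo) + 0×(0.6Δo) = -2.4Δo; with Δo = 305 kJ/mol that is -732 kJ/mol.
High-spin d⁶ would be t₂g⁴ eg² with 1 pair; low-spin has 3, so 2 excess pairs cost +2P = +498 kJ/mol.
Combining: -732 + 498 = -234 kJ/mol.

-234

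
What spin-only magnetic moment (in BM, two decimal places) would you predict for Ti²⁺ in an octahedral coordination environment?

Ti sits in group 4; removing 2 electrons leaves Ti²⁺ with 4 − 2 = 2 d electrons.
Configuration: t₂g² eg⁰ → 2 unpaired electrons.
μ(spin-only) = √[2(2+2)] = √8 ≈ 2.83 BM.

2.83 BM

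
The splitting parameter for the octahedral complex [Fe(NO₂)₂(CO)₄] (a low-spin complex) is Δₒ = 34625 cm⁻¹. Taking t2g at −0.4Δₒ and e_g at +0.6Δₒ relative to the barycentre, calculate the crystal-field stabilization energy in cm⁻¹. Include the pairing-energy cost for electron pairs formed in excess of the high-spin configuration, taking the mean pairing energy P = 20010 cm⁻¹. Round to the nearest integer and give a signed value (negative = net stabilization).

Ligand charges: 2×(-1) from NO₂⁻ and 4×(+0) from CO sum to -2; with overall charge +0, Fe is +2.
Fe is in group 8, so Fe²⁺ is d⁶ (8 − 2 = 6).
The d⁶ electrons fill as t2g^6 e_g^0.
Orbital CFSE = 6(-0.4) + 0(0.6) = -2.4Δₒ = -2.4 × 34625 = -83100 cm⁻¹.
High-spin d⁶ would be t2g^4 e_g^2 with 1 pair; low-spin has 3, so 2 excess pairs cost +2P = +40020 cm⁻¹.
Overall CFSE = -83100 + 40020 = -43080 cm⁻¹.

-43080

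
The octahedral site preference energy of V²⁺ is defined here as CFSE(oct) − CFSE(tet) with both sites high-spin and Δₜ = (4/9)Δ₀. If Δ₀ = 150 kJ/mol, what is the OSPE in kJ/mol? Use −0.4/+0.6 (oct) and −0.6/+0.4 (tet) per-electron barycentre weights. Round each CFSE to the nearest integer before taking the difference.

V sits in group 5; removing 2 electrons leaves V²⁺ with 5 − 2 = 3 d electrons.
In an octahedral site d³ (HS) is t₂g³ eg⁰, giving CFSE(oct) = -1.2Δ₀ = -180 kJ/mol.
Tetrahedral: e² t₂¹, CFSE = 2(−0.6) + 1(+0.4) = -0.8Δₜ = -0.8 × (4/9) × 150 = -53 kJ/mol.
Subtracting, OSPE = -180 − (-53) = -127 kJ/mol.

-127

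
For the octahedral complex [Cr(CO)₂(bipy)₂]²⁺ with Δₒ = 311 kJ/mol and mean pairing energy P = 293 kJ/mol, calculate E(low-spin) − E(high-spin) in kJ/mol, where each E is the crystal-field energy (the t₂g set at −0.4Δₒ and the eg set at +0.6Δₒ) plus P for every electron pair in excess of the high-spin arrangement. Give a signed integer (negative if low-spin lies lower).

-18

Ligand charges: 2×(+0) from CO and 2×(+0) from bipy sum to +0; with overall charge +2, Cr is +2.
Cr sits in group 6; removing 2 electrons leaves Cr²⁺ with 6 − 2 = 4 d electrons.
High-spin: t₂g³ eg¹, CFSE = -0.6Δₒ = -187 kJ/mol.
For low-spin the configuration is t₂g⁴ eg⁰: orbital energy -1.6 × 311 = -498 kJ/mol, and 1 additional pair relative to high-spin adds 293 kJ/mol, giving -205 kJ/mol.
The difference is -205 − (-187) = -18 kJ/mol, so low-spin lies lower.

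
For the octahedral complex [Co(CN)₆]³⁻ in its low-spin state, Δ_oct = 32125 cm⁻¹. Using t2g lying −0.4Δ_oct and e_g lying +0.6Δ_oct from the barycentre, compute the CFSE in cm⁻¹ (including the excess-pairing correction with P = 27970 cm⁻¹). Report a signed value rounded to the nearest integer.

Each CN⁻ contributes -1; 6 × (-1) = -6. With overall charge -3, Co is in the +3 oxidation state.
Co is in group 9, so Co³⁺ is d⁶ (9 − 3 = 6).
The d⁶ electrons fill as t2g^6 e_g^0.
The orbital stabilization is -2.4Δ_oct = -2.4 × 32125 = -77100 cm⁻¹.
Relative to high-spin t2g^4 e_g^2 (1 paired), the low-spin configuration has 2 additional pairs, contributing +2 × 27970 = +55940 cm⁻¹.
Combining: -77100 + 55940 = -21160 cm⁻¹.

-21160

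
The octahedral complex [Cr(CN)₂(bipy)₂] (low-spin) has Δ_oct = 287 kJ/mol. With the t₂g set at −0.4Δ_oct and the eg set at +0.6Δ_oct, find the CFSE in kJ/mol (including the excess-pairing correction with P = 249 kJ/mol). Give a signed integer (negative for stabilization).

Ligand charges: 2×(-1) from CN⁻ and 2×(+0) from bipy sum to -2; with overall charge +0, Cr is +2.
Cr²⁺: group 6, so d-count = 6 − 2 = 4.
The d⁴ electrons fill as t₂g⁴ eg⁰.
CFSE(orbital) = 4×(-0.4Δ_oct) + 0×(0.6Δ_oct) = -1.6Δ_oct; with Δ_oct = 287 kJ/mol that is -459 kJ/mol.
Relative to high-spin t₂g³ eg¹ (0 paired), the low-spin configuration has 1 additional pair, contributing +1 × 249 = +249 kJ/mol.
Combining: -459 + 249 = -210 kJ/mol.

-210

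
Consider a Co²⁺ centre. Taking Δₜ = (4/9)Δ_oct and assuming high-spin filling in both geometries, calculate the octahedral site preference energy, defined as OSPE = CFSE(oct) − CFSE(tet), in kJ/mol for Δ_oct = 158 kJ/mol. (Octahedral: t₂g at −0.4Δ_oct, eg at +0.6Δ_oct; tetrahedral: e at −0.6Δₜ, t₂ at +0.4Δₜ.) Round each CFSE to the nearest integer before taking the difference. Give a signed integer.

-42

Co sits in group 9; removing 2 electrons leaves Co²⁺ with 9 − 2 = 7 d electrons.
Octahedral high-spin t₂g⁵ eg²: CFSE = -0.8 × 158 = -126 kJ/mol.
Tetrahedral e⁴ t₂³ gives -1.2Δₜ = -1.2 × (4/9) × 158 = -84 kJ/mol.
OSPE = CFSE(oct) − CFSE(tet) = -126 − (-84) = -42 kJ/mol.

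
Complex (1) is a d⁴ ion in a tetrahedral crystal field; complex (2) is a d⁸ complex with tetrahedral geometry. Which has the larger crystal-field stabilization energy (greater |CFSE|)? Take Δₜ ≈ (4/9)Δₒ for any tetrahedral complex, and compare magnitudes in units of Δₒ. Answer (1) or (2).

(2)

(1): Tetrahedral fields are weak (Δₜ ≈ 4/9 Δₒ), so electrons fill high-spin; e^2 t2^2, CFSE = -0.4Δₜ ≈ -0.18Δₒ.
(2): With tetrahedral geometry the complex is necessarily high-spin; e⁴ t₂⁴, CFSE = -0.8Δₜ ≈ -0.36Δₒ.
So (2) has the larger |CFSE|.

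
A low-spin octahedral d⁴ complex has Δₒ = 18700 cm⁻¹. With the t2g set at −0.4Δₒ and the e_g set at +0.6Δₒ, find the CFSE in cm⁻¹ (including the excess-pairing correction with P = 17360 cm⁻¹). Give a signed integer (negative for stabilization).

-12560

Electron filling gives t2g^4 e_g^0.
CFSE(orbital) = 4×(-0.4Δₒ) + 0×(0.6Δₒ) = -1.6Δₒ; with Δₒ = 18700 cm⁻¹ that is -29920 cm⁻¹.
High-spin d⁴ would be t2g^3 e_g^1 with 0 pairs; low-spin has 1, so 1 excess pair costs +1P = +17360 cm⁻¹.
Overall CFSE = -29920 + 17360 = -12560 cm⁻¹.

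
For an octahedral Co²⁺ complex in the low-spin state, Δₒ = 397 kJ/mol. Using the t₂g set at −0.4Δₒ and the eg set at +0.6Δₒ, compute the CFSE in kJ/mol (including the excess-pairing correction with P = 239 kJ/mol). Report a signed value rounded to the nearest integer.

-476

Co²⁺: group 9, so d-count = 9 − 2 = 7.
Electron filling gives t₂g⁶ eg¹.
CFSE(orbital) = 6×(-0.4Δₒ) + 1×(0.6Δₒ) = -1.8Δₒ; with Δₒ = 397 kJ/mol that is -715 kJ/mol.
Pairing penalty: 3 pairs vs 2 in the high-spin reference → 1 extra × P = 239 kJ/mol.
Net CFSE = -715 + 239 = -476 kJ/mol.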